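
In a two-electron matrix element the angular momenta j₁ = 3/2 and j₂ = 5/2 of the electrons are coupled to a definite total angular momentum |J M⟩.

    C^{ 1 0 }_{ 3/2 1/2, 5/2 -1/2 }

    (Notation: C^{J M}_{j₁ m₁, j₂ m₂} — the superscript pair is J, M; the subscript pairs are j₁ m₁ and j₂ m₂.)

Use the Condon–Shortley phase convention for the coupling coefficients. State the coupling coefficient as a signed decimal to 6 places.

triangle: 3!·0!·2!/6! = 12/720
(j±m)!: 2!·1!·2!·3!·1!·1! = 24
prefactor² = (2J+1)·Δ·N² = 6/5
  k=1: −1/(1!·2!·0!·1!·0!·1!) = -1/2
Σ = -1/2  ⇒  CG² = 6/5·(-1/2)² = 3/10
CG = −√(3/10) = -0.547723

-0.547723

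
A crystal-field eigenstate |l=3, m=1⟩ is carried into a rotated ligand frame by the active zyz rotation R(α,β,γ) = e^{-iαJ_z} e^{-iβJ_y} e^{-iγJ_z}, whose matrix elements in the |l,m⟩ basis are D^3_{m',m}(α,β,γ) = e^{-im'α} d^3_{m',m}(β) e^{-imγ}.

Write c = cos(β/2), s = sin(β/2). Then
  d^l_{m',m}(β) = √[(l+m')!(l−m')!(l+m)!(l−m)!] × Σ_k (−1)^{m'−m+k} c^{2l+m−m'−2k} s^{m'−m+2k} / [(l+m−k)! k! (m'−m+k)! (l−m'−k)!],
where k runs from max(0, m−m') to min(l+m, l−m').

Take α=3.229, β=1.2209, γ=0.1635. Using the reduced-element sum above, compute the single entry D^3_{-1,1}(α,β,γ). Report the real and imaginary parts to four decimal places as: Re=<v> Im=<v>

D^3_{-1,1}(3.2290,1.2209,0.1635) = e^{-i·-1·3.2290}·d^3_{-1,1}(1.2209)·e^{-i·1·0.1635}. Compute d first:
Half-angle: c=0.819390, s=0.573236. N=√(2·24·24·2)=48.000000
Admissible k: 2..4 (factorial args all ≥0)
  k=2: (−1)^0·48.0000/(8)·0.8194^4·0.5732^2 = +0.888754
  k=3: (−1)^1·48.0000/(6)·0.8194^2·0.5732^4 = -0.579971
  k=4: (−1)^2·48.0000/(48)·0.8194^0·0.5732^6 = +0.035481
d^3_{-1,1}(1.2209) = +0.888754 -0.579971 +0.035481 = +0.344265
Attach z-rotation phases: D = e^{-i(-1)(3.2290)}·(+0.344265)·e^{-i(1)(0.1635)} = -0.343268+0.026171i

Re=-0.3433 Im=0.0262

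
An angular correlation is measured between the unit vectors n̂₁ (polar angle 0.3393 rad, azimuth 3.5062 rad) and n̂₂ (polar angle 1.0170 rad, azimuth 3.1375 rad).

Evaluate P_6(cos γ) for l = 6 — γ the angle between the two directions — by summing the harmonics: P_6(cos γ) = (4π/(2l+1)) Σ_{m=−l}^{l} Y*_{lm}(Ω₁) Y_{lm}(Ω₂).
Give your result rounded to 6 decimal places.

Addition theorem: P_6(cos γ) = (4π/13) Σ_m Y*_{lm}(Ω₁) Y_{lm}(Ω₂), m = −6…6:
  [-6]  conj(Y_{6,-6})(Ω₁) = -0.000380+0.000536i ; Y_{6,-6}(Ω₂) = +0.182828+0.004490i ; Δ = -0.000072+0.000096i
  [-5]  conj(Y_{6,-5})(Ω₁) = +0.001608-0.006241i ; Y_{6,-5}(Ω₂) = -0.391652-0.008016i ; Δ = -0.000680+0.002431i
  [-4]  conj(Y_{6,-4})(Ω₁) = +0.004311+0.038203i ; Y_{6,-4}(Ω₂) = +0.381307+0.006243i ; Δ = +0.001405+0.014594i
  [-3]  conj(Y_{6,-3})(Ω₁) = -0.070507-0.136437i ; Y_{6,-3}(Ω₂) = -0.008960-0.000110i ; Δ = +0.000617+0.001230i
  [-2]  conj(Y_{6,-2})(Ω₁) = +0.298302+0.266534i ; Y_{6,-2}(Ω₂) = -0.342579-0.002804i ; Δ = -0.101445-0.092146i
  [-1]  conj(Y_{6,-1})(Ω₁) = -0.533582-0.203653i ; Y_{6,-1}(Ω₂) = +0.142477+0.000583i ; Δ = -0.075904-0.029327i
  [+0]  conj(Y_{6,0})(Ω₁) = +0.108981-0.000000i ; Y_{6,0}(Ω₂) = +0.307146+0.000000i ; Δ = +0.033473+0.000000i
  [+1]  conj(Y_{6,1})(Ω₁) = +0.533582-0.203653i ; Y_{6,1}(Ω₂) = -0.142477+0.000583i ; Δ = -0.075904+0.029327i
  [+2]  conj(Y_{6,2})(Ω₁) = +0.298302-0.266534i ; Y_{6,2}(Ω₂) = -0.342579+0.002804i ; Δ = -0.101445+0.092146i
  [+3]  conj(Y_{6,3})(Ω₁) = +0.070507-0.136437i ; Y_{6,3}(Ω₂) = +0.008960-0.000110i ; Δ = +0.000617-0.001230i
  [+4]  conj(Y_{6,4})(Ω₁) = +0.004311-0.038203i ; Y_{6,4}(Ω₂) = +0.381307-0.006243i ; Δ = +0.001405-0.014594i
  [+5]  conj(Y_{6,5})(Ω₁) = -0.001608-0.006241i ; Y_{6,5}(Ω₂) = +0.391652-0.008016i ; Δ = -0.000680-0.002431i
  [+6]  conj(Y_{6,6})(Ω₁) = -0.000380-0.000536i ; Y_{6,6}(Ω₂) = +0.182828-0.004490i ; Δ = -0.000072-0.000096i
Total Σ_m = -0.318685-0.000000i. Multiply by 0.966644: -0.308055-0.000000i. P_6(cos γ) = -0.308055

-0.308055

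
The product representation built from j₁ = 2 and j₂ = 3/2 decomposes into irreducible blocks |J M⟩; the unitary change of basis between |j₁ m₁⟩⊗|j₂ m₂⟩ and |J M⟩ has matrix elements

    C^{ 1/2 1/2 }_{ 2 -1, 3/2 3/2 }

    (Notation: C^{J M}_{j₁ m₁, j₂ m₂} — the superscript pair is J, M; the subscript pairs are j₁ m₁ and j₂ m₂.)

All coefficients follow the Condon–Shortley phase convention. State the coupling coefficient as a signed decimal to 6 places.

-0.316228

triangle: 3!×1!×0!/5! = 6/120
(j±m)!: 1!×3!×3!×0!×1!×0! = 36
prefactor² = (2J+1)×Δ×N² = 18/5
  k=3: −1/(3!×0!×0!×0!×1!×0!) = -1/6
Σ = -1/6  ⇒  CG² = 18/5×(-1/6)² = 1/10
CG = −√(1/10) = -0.316228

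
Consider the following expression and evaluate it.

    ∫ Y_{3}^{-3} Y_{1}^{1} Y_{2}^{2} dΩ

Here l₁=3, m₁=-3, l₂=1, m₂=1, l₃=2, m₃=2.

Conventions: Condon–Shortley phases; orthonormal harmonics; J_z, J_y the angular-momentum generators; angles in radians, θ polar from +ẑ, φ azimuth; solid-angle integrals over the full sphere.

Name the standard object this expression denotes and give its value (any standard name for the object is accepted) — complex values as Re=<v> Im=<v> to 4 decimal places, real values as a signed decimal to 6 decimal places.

This is a Gaunt coefficient — the integral of a triple product of spherical harmonics over the sphere.
Rules hold: Σm=0, L=6 even, 2≤2≤4.
N = 7·3·5 = 105
Δ = 2!·4!·0!/7! = 1/105
Racah Σ t=1..1: t=1:−1/4 = -1/4
⇒ 3j(3 1 2; 0 0 0)² = 3/35, sgn -1
Racah Σ t=2..2: t=2:+1/48 = 1/48
⇒ 3j(3 1 2; -3 1 2)² = 1/7, sgn +1
4πI² = N·(3j₀)²·(3jₘ)² = 9/7
I = -1·√(1.28571/4π) = -0.31986543

Gaunt coefficient, -0.319865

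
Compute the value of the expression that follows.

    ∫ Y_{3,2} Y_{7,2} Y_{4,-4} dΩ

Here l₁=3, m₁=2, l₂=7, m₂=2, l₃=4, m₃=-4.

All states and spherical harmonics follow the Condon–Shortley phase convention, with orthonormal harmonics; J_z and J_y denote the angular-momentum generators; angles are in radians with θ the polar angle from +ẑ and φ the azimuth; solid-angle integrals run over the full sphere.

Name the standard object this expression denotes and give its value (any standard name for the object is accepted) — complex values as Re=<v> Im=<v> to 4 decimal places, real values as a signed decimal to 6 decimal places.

Gaunt coefficient, +0.020214

This is a Gaunt coefficient — the integral of a triple product of spherical harmonics over the sphere.
Checks pass: Σm=0; 14 even; l₃=4∈[4,10].
(2·3+1)(2·7+1)(2·4+1) = 945
Δ: 6! 0! 8! / 15! → 1/45045
sum: t=3:−1/20736 = -1/20736
3j²(3 7 4; 0 0 0) = Δ·Π!·Σ² = 35/1287  (sign -1)
sum: t=1:−1/4838400 = -1/4838400
3j²(3 7 4; 2 2 -4) = Δ·Π!·Σ² = 1/5005  (sign -1)
combine: 4πI² = 945·35/1287·1/5005 = 105/20449
take √, sign +1: I = 0.02021407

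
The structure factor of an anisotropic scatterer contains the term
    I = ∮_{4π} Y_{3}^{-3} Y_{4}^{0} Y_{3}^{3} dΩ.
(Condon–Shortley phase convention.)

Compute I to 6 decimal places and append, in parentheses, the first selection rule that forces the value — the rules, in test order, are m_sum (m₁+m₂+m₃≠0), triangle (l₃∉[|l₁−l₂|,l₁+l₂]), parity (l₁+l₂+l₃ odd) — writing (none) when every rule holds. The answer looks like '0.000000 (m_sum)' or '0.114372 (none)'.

-0.076935 (none)

Checks pass: Σm=0; 10 even; l₃=3∈[1,7].
(2·3+1)(2·4+1)(2·3+1) = 441
Δ: 4! 2! 4! / 11! → 1/34650
sum: t=1:−1/72 t=2:+1/16 t=3:−1/72 = 5/144
3j²(3 4 3; 0 0 0) = Δ·Π!·Σ² = 2/77  (sign -1)
sum: t=4:+1/1152 = 1/1152
3j²(3 4 3; -3 0 3) = Δ·Π!·Σ² = 1/154  (sign +1)
combine: 4πI² = 441·2/77·1/154 = 9/121
take √, sign -1: I = -0.07693494
No selection rule forces the value: the integral is nonzero (none).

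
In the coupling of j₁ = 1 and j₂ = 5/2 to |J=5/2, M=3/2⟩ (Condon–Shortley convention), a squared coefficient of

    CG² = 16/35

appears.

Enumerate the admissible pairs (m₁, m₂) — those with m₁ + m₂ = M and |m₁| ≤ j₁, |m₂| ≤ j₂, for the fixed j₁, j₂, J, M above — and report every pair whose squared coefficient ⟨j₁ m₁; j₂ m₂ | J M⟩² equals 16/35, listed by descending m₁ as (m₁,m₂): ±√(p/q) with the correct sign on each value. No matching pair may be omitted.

(1,1/2): +√(16/35)

Admissible pairs with m₁+m₂ = M = 3/2: (-1,5/2), (0,3/2), (1,1/2)
  (m₁,m₂)=(1,1/2): CG² = 16/35, CG = +√(16/35)   ← matches the target
  (m₁,m₂)=(0,3/2): CG² = 9/35, CG = −√(9/35)
  (m₁,m₂)=(-1,5/2): CG² = 2/7, CG = −√(2/7)
Pairs with CG² = 16/35: (1,1/2): +√(16/35)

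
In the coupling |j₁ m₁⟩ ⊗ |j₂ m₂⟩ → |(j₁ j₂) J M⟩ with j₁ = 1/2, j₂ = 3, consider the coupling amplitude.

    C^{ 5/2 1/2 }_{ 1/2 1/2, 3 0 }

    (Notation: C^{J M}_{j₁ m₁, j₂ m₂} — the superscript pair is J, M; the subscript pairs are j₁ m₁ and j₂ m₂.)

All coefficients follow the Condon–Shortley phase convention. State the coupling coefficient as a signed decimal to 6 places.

+√(3/7) ≈ +0.654654

√[6·1!0!5!/7! · 1!0!3!3!3!2!] = √(432/7)
  +(−1)^0/∏(0,1,0,3,0,2)! = 1/12  (running 1/12)
⟨..|..⟩ = √(432/7)·(1/12) = +0.654654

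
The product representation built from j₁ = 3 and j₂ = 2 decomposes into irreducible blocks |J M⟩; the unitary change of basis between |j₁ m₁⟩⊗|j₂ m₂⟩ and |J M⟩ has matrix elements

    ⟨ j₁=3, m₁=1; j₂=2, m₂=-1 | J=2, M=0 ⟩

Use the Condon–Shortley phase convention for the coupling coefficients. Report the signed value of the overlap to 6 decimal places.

−√(1/7) = -0.377964

triangle: 3!·3!·1!/8! = 36/40320
(j±m)!: 4!·2!·1!·3!·2!·2! = 1152
prefactor² = (2J+1)·Δ·N² = 36/7
  k=0: +1/(0!·3!·2!·1!·1!·0!) = 1/12
  k=1: −1/(1!·2!·1!·0!·2!·1!) = -1/4
Σ = -1/6  ⇒  CG² = 36/7·(-1/6)² = 1/7
CG = −√(1/7) = -0.377964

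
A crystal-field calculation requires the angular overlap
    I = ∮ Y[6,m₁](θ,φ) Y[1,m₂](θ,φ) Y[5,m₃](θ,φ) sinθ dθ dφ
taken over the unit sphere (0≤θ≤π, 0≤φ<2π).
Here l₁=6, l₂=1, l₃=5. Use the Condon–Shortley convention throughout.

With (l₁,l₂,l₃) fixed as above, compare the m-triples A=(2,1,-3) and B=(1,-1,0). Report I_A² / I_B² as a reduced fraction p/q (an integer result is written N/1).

l's match ⇒ only the (l;m) 3-j factors differ between A and B.
A: triangle coeff Δ(6,1,5) = 1/858; Σ_t [2,2]: t=2:+1/161280 = 1/161280; (3j)²=1/143 [(6 1 5; 2 1 -3)], sign=+1
B: triangle coeff Δ(6,1,5) = 1/858; Σ_t [0,0]: t=0:+1/28800 = 1/28800; (3j)²=7/286 [(6 1 5; 1 -1 0)], sign=-1
I_A²/I_B² = (1/143)/(7/286) = 2/7

2/7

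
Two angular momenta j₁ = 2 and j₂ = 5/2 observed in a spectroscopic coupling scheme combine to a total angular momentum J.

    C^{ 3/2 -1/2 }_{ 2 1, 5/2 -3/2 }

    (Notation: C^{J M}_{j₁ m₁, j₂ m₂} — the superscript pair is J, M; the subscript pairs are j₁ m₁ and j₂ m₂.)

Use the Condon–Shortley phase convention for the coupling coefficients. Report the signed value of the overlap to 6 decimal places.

-0.138013  (= −√(2/105))

triangle: 3!×1!×2!/7! = 12/5040
(j±m)!: 3!×1!×1!×4!×1!×2! = 288
prefactor² = (2J+1)×Δ×N² = 96/35
  k=0: +1/(0!×3!×1!×1!×0!×1!) = 1/6
  k=1: −1/(1!×2!×0!×0!×1!×2!) = -1/4
Σ = -1/12  ⇒  CG² = 96/35×(-1/12)² = 2/105
CG = −√(2/105) = -0.138013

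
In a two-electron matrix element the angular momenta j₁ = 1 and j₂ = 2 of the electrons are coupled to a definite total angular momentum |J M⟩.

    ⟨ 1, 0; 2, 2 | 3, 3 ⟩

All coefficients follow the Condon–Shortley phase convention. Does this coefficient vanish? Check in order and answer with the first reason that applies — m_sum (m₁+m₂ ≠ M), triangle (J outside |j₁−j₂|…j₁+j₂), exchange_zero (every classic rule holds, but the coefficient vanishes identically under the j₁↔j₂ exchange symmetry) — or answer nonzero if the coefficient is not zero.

m_sum

m-sum: m₁+m₂ = 0+2 = 2, M = 3  ✗ ⇒ coefficient is 0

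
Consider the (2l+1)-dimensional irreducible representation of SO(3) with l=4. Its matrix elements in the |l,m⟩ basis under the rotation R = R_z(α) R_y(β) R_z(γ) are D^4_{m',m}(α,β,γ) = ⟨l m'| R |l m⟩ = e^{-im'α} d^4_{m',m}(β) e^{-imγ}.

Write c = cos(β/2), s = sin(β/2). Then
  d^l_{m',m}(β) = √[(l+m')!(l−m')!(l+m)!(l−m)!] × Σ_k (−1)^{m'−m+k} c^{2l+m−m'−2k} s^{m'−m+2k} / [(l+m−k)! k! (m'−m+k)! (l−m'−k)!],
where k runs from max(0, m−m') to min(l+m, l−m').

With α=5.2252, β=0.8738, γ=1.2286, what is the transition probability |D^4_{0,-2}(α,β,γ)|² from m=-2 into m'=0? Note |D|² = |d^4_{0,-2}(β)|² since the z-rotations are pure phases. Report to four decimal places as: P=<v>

P=0.1918

D^4_{0,-2}(5.2252,0.8738,1.2286) = e^{-i·0·5.2252}·d^4_{0,-2}(0.8738)·e^{-i·-2·1.2286}. Compute d first:
Half-angle: c=0.906068, s=0.423133. N=√(24·24·2·720)=910.735966
The bounds max(0,m−m')=0 and min(l+m,l−m')=2 give 3 terms
  k=0: (−1)^2·910.7360/(96)·0.9061^6·0.4231^2 = +0.939806
  k=1: (−1)^3·910.7360/(36)·0.9061^4·0.4231^4 = -0.546561
  k=2: (−1)^4·910.7360/(96)·0.9061^2·0.4231^6 = +0.044699
d^4_{0,-2}(0.8738) = +0.939806 -0.546561 +0.044699 = +0.437944
|D^4_{0,-2}|² = |d^4_{0,-2}(β)|² = (+0.437944)² = 0.191795 (the z-rotation phases have unit modulus)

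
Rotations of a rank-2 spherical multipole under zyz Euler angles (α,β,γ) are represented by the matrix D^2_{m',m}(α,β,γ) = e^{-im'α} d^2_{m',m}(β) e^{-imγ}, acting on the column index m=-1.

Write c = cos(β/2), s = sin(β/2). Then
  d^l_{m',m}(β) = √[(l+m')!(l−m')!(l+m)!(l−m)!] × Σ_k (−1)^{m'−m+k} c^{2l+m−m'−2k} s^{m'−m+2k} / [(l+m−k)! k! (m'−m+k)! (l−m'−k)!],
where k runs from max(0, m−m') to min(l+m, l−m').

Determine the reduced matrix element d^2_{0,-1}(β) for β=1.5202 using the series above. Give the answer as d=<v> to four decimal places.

d^2_{0,-1}(β=1.5202) via the finite sum:
With c≡cos(β/2)=0.724767 and s≡sin(β/2)=0.688994, N=[2·2·1·6]^{1/2}=4.898979
Admissible k: 0..1 (factorial args all ≥0)
  k=0: (−1)^1·4.8990/(2)·0.7248^3·0.6890^1 = -0.642520
  k=1: (−1)^2·4.8990/(2)·0.7248^1·0.6890^3 = +0.580658
d^2_{0,-1}(1.5202) = -0.642520 +0.580658 = -0.061862

d=-0.0619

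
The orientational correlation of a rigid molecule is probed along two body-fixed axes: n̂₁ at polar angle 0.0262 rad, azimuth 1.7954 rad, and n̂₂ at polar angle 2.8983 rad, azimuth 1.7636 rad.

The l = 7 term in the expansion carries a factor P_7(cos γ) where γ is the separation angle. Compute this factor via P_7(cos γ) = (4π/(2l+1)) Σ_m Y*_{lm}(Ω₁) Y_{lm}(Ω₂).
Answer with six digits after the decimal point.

Addition theorem: P_7(cos γ) = (4π/15) Σ_m Y*_{lm}(Ω₁) Y_{lm}(Ω₂), m = −7…7:
  term(m=-7) = (0.000000, 0.000000)   from Y*(Ω₁)=(0.000000, 0.000000), Y(Ω₂)=(0.000023, 0.000005)
  term(m=-6) = (-0.000000, -0.000000)   from Y*(Ω₁)=(-0.000000, -0.000000), Y(Ω₂)=(0.000143, -0.000325)
  term(m=-5) = (0.000000, 0.000000)   from Y*(Ω₁)=(-0.000000, 0.000000), Y(Ω₂)=(-0.002750, -0.001909)
  term(m=-4) = (-0.000000, -0.000000)   from Y*(Ω₁)=(0.000002, 0.000003), Y(Ω₂)=(-0.015903, 0.015458)
  term(m=-3) = (0.000017, 0.000002)   from Y*(Ω₁)=(0.000099, -0.000124), Y(Ω₂)=(0.057256, 0.087695)
  term(m=-2) = (-0.001730, -0.000110)   from Y*(Ω₁)=(-0.004629, -0.002232), Y(Ω₂)=(0.312466, -0.126839)
  term(m=-1) = (0.068057, 0.002165)   from Y*(Ω₁)=(-0.023741, 0.103919), Y(Ω₂)=(-0.122397, -0.626940)
  term(m=+0) = (-0.385927, 0.000000)   from Y*(Ω₁)=(1.082074, -0.000000), Y(Ω₂)=(-0.356655, 0.000000)
  term(m=+1) = (0.068057, -0.002165)   from Y*(Ω₁)=(0.023741, 0.103919), Y(Ω₂)=(0.122397, -0.626940)
  term(m=+2) = (-0.001730, 0.000110)   from Y*(Ω₁)=(-0.004629, 0.002232), Y(Ω₂)=(0.312466, 0.126839)
  term(m=+3) = (0.000017, -0.000002)   from Y*(Ω₁)=(-0.000099, -0.000124), Y(Ω₂)=(-0.057256, 0.087695)
  term(m=+4) = (-0.000000, 0.000000)   from Y*(Ω₁)=(0.000002, -0.000003), Y(Ω₂)=(-0.015903, -0.015458)
  term(m=+5) = (0.000000, -0.000000)   from Y*(Ω₁)=(0.000000, 0.000000), Y(Ω₂)=(0.002750, -0.001909)
  term(m=+6) = (-0.000000, 0.000000)   from Y*(Ω₁)=(-0.000000, 0.000000), Y(Ω₂)=(0.000143, 0.000325)
  term(m=+7) = (0.000000, -0.000000)   from Y*(Ω₁)=(-0.000000, 0.000000), Y(Ω₂)=(-0.000023, 0.000005)
Σ over m = (-0.253239, -0.000000); ×(4π/15) → (-0.212153, -0.000000). Real part: -0.212153

-0.212153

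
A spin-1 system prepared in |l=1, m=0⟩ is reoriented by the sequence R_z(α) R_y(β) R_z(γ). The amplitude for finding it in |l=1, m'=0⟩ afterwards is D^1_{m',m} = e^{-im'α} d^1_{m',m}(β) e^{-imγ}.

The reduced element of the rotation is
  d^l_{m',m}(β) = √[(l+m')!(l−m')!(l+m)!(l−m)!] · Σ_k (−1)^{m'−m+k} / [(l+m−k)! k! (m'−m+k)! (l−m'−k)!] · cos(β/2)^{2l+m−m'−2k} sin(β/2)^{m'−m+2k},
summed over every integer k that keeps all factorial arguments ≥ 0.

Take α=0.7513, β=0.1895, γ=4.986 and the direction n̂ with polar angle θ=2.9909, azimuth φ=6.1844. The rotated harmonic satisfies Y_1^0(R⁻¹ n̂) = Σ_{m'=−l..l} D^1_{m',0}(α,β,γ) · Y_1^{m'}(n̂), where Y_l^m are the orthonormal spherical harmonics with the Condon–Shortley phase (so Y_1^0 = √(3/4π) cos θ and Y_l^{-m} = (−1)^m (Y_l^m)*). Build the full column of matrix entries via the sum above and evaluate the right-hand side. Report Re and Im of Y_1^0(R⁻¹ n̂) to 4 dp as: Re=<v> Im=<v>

Re=-0.4653 Im=0.0000

Need the full column D^1_{m',0} for m'=−1..1 at α=0.7513, β=0.1895, γ=4.9860.
cos(β/2)=0.995515, sin(β/2)=0.094608
d^1_{-1,0}: single k=1 term ⇒ +0.133196;  D = +0.097340+0.090918i
d^1_{0,0}: k∈[0..1] ⇒ +0.991049 -0.008951 = +0.982099;  D = +0.982099+0.000000i
d^1_{1,0}: single k=0 term ⇒ -0.133196;  D = -0.097340+0.090918i
Y_1^{m'}(θ=2.9909,φ=6.1844) and Σ D·Y over m':
  (+0.0973+0.0909i)·(+0.0516+0.0051i)  (+0.9821+0.0000i)·(-0.4831+0.0000i)  (-0.0973+0.0909i)·(-0.0516+0.0051i)
Y_1^0(R⁻¹ n̂) = -0.465300+0.000000i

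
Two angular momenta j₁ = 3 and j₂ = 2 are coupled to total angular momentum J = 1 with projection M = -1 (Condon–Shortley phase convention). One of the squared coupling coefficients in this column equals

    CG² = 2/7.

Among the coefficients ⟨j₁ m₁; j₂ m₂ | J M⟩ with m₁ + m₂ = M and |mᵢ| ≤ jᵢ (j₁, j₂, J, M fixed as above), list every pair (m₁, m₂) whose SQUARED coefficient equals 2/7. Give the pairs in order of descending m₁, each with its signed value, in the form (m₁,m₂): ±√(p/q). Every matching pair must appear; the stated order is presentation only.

(-2,1): −√(2/7)

Admissible pairs with m₁+m₂ = M = -1: (-3,2), (-2,1), (-1,0), (0,-1), (1,-2)
  (m₁,m₂)=(1,-2): CG² = 1/35, CG = +√(1/35)
  (m₁,m₂)=(0,-1): CG² = 3/35, CG = −√(3/35)
  (m₁,m₂)=(-1,0): CG² = 6/35, CG = +√(6/35)
  (m₁,m₂)=(-2,1): CG² = 2/7, CG = −√(2/7)   ← matches the target
  (m₁,m₂)=(-3,2): CG² = 3/7, CG = +√(3/7)
Pairs with CG² = 2/7: (-2,1): −√(2/7)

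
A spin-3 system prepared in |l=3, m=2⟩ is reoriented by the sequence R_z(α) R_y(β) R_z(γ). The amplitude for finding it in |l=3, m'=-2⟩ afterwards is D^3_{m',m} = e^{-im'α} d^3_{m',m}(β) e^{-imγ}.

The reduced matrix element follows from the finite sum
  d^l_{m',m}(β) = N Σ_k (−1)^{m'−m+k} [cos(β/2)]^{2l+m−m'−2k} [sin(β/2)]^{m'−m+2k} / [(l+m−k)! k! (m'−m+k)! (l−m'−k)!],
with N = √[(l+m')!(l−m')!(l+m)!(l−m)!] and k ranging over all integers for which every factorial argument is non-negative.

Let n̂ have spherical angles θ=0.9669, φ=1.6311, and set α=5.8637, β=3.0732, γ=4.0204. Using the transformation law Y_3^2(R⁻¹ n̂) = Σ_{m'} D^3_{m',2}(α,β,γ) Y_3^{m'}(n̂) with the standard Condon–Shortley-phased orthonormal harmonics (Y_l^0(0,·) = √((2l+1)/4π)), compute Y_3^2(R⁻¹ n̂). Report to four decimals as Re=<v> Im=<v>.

Re=-0.3426 Im=-0.1925

Need the full column D^3_{m',2} for m'=−3..3 at α=5.8637, β=3.0732, γ=4.0204.
cos(β/2)=0.034190, sin(β/2)=0.999415
d^3_{-3,2}: single k=5 term ⇒ +0.083503;  D = -0.082846-0.010454i
d^3_{-2,2}: k∈[4..5] ⇒ +0.005831 -0.996497 = -0.990666;  D = +0.847142+0.513586i
d^3_{-1,2}: k∈[3..4] ⇒ +0.000252 -0.107802 = -0.107549;  D = +0.061285+0.088380i
d^3_{0,2}: k∈[2..3] ⇒ +0.000007 -0.006388 = -0.006380;  D = +0.001185+0.006269i
d^3_{1,2}: k∈[1..2] ⇒ +0.000000 -0.000252 = -0.000252;  D = -0.000058+0.000245i
d^3_{2,2}: k∈[0..1] ⇒ +0.000000 -0.000007 = -0.000007;  D = -0.000004+0.000005i
d^3_{3,2}: single k=0 term ⇒ -0.000000;  D = -0.000000+0.000000i
Y_3^{m'}(θ=0.9669,φ=1.6311) and Σ D·Y over m':
  (-0.0828-0.0105i)·(+0.0419+0.2289i)  (+0.8471+0.5136i)·(-0.3903+0.0473i)  (+0.0613+0.0884i)·(-0.0098-0.1626i)  (+0.0012+0.0063i)·(-0.2941+0.0000i)  (-0.0001+0.0002i)·(+0.0098-0.1626i)  (-0.0000+0.0000i)·(-0.3903-0.0473i)  (-0.0000+0.0000i)·(-0.0419+0.2289i)
Y_3^2(R⁻¹ n̂) = -0.342592-0.192465i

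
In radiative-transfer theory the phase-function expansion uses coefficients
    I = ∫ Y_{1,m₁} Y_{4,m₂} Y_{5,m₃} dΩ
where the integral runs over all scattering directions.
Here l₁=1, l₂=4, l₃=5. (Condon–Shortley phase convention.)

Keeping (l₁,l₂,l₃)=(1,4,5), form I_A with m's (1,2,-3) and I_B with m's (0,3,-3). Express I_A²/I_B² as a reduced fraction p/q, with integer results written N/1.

Same 1,4,5: normalisation and zero-m 3j drop out of the ratio.
A: Δ: 0! 2! 8! / 11! → 1/495; sum: t=0:+1/2880 = 1/2880; 3j²(1 4 5; 1 2 -3) = Δ·Π!·Σ² = 28/495  (sign +1)
B: Δ: 0! 2! 8! / 11! → 1/495; sum: t=0:+1/5040 = 1/5040; 3j²(1 4 5; 0 3 -3) = Δ·Π!·Σ² = 16/495  (sign +1)
I_A²/I_B² = (28/495)/(16/495) = 7/4

7/4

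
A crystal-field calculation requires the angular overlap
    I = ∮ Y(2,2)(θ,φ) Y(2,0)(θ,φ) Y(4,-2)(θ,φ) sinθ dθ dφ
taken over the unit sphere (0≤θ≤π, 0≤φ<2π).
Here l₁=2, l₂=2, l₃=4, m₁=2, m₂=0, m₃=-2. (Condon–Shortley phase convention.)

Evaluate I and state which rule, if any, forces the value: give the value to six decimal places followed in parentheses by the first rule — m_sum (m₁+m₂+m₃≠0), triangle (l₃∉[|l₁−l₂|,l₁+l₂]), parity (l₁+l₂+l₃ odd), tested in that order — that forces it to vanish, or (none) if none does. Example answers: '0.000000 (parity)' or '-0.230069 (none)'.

Rules hold: Σm=0, L=8 even, 0≤4≤4.
N = 5·5·9 = 225
Δ = 0!·4!·4!/9! = 1/630
Racah Σ t=0..0: t=0:+1/16 = 1/16
⇒ 3j(2 2 4; 0 0 0)² = 2/35, sgn +1
Racah Σ t=0..0: t=0:+1/96 = 1/96
⇒ 3j(2 2 4; 2 0 -2)² = 1/42, sgn +1
4πI² = N·(3j₀)²·(3jₘ)² = 15/49
I = +1·√(0.306122/4π) = 0.15607835
No selection rule forces the value: the integral is nonzero (none).

0.156078 (none)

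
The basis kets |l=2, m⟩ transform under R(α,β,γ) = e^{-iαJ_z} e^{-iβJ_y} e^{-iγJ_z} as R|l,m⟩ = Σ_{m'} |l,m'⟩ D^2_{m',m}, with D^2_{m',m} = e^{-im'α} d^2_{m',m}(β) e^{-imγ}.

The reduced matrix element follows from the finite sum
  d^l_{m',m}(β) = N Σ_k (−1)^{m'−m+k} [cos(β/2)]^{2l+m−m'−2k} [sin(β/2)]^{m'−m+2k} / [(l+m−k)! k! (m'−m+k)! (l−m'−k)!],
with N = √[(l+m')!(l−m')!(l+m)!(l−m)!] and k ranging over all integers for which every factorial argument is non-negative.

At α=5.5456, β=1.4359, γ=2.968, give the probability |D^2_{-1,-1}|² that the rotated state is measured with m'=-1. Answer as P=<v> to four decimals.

D^2_{-1,-1}(5.5456,1.4359,2.9680) = e^{-i·-1·5.5456}·d^2_{-1,-1}(1.4359)·e^{-i·-1·2.9680}. Compute d first:
With c≡cos(β/2)=0.753156 and s≡sin(β/2)=0.657842, N=[1·6·1·6]^{1/2}=6.000000
The bounds max(0,m−m')=0 and min(l+m,l−m')=1 give 2 terms
  k=0: (−1)^0·6.0000/(6)·0.7532^4·0.6578^0 = +0.321766
  k=1: (−1)^1·6.0000/(2)·0.7532^2·0.6578^2 = -0.736435
d^2_{-1,-1}(1.4359) = +0.321766 -0.736435 = -0.414669
|D^2_{-1,-1}|² = |d^2_{-1,-1}(β)|² = (-0.414669)² = 0.171951 (the z-rotation phases have unit modulus)

P=0.1720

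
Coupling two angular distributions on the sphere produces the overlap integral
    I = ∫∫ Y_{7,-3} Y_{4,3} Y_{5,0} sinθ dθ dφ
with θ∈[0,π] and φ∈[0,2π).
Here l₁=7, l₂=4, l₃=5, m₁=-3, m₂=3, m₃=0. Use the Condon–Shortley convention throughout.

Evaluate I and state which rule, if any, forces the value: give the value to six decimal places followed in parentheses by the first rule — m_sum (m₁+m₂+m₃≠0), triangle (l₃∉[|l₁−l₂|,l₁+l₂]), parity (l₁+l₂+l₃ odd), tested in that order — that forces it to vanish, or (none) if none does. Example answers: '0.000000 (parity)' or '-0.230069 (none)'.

m-sum 0 ✓  L=16 even ✓  3≤5≤11 ✓
Π(2lᵢ+1) = 15×9×11 = 1485
triangle coeff Δ(7,4,5) = 1/6126120
Σ_t [2,4]: t=2:+1/69120 t=3:−1/20736 t=4:+1/69120 = -1/51840
(3j)²=280/21879 [(7 4 5; 0 0 0)], sign=+1
Σ_t [5,6]: t=5:−1/172800 t=6:+1/414720 = -7/2073600
(3j)²=343/29172 [(7 4 5; -3 3 0)], sign=+1
⇒ 4πI² = 120050/537251
I = (+1)√(120050/537251/(4π)) = 0.13334832
No selection rule forces the value: the integral is nonzero (none).

0.133348 (none)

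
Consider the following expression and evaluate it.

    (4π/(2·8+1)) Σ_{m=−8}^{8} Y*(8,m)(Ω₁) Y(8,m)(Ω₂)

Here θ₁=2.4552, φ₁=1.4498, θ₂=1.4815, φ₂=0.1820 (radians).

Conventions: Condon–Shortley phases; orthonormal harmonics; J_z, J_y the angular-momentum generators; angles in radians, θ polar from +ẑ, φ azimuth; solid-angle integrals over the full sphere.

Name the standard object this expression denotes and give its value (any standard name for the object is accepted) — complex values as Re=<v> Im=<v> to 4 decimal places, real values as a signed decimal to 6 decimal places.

Legendre polynomial (addition theorem), +0.143908

This sum is the spherical-harmonic addition theorem: it equals the Legendre polynomial P_l(cos γ) of the angle γ between the two directions.
Term-by-term m-sum for l=8 (normalisation 4π/17 = 0.739198):
  [-8]  conj(Y_{8,-8})(Ω₁) = 0.00760 - 0.01105j ; Y_{8,-8}(Ω₂) = 0.05718 - 0.49594j ; Δ = -0.00504 - 0.00440j
  [-7]  conj(Y_{8,-7})(Ω₁) = 0.04907 + 0.04337j ; Y_{8,-7}(Ω₂) = 0.05229 - 0.17098j ; Δ = 0.00998 - 0.00612j
  [-6]  conj(Y_{8,-6})(Ω₁) = -0.14546 + 0.12913j ; Y_{8,-6}(Ω₂) = -0.14912 + 0.28727j ; Δ = -0.01540 - 0.06104j
  [-5]  conj(Y_{8,-5})(Ω₁) = -0.21854 - 0.31605j ; Y_{8,-5}(Ω₂) = -0.12567 + 0.16166j ; Δ = 0.07856 + 0.00439j
  [-4]  conj(Y_{8,-4})(Ω₁) = 0.42096 - 0.22129j ; Y_{8,-4}(Ω₂) = 0.19817 - 0.17663j ; Δ = 0.04433 - 0.11821j
  [-3]  conj(Y_{8,-3})(Ω₁) = 0.08586 + 0.22605j ; Y_{8,-3}(Ω₂) = 0.18389 - 0.11173j ; Δ = 0.04105 + 0.03197j
  [-2]  conj(Y_{8,-2})(Ω₁) = 0.22862 - 0.05643j ; Y_{8,-2}(Ω₂) = -0.22323 + 0.08504j ; Δ = -0.04623 + 0.03204j
  [-1]  conj(Y_{8,-1})(Ω₁) = 0.04493 + 0.36948j ; Y_{8,-1}(Ω₂) = -0.21554 + 0.03967j ; Δ = -0.02434 - 0.07786j
  [+0]  conj(Y_{8,0})(Ω₁) = 0.12510 + 0.00000j ; Y_{8,0}(Ω₂) = 0.23091 + 0.00000j ; Δ = 0.02889 + 0.00000j
  [+1]  conj(Y_{8,1})(Ω₁) = -0.04493 + 0.36948j ; Y_{8,1}(Ω₂) = 0.21554 + 0.03967j ; Δ = -0.02434 + 0.07786j
  [+2]  conj(Y_{8,2})(Ω₁) = 0.22862 + 0.05643j ; Y_{8,2}(Ω₂) = -0.22323 - 0.08504j ; Δ = -0.04623 - 0.03204j
  [+3]  conj(Y_{8,3})(Ω₁) = -0.08586 + 0.22605j ; Y_{8,3}(Ω₂) = -0.18389 - 0.11173j ; Δ = 0.04105 - 0.03197j
  [+4]  conj(Y_{8,4})(Ω₁) = 0.42096 + 0.22129j ; Y_{8,4}(Ω₂) = 0.19817 + 0.17663j ; Δ = 0.04433 + 0.11821j
  [+5]  conj(Y_{8,5})(Ω₁) = 0.21854 - 0.31605j ; Y_{8,5}(Ω₂) = 0.12567 + 0.16166j ; Δ = 0.07856 - 0.00439j
  [+6]  conj(Y_{8,6})(Ω₁) = -0.14546 - 0.12913j ; Y_{8,6}(Ω₂) = -0.14912 - 0.28727j ; Δ = -0.01540 + 0.06104j
  [+7]  conj(Y_{8,7})(Ω₁) = -0.04907 + 0.04337j ; Y_{8,7}(Ω₂) = -0.05229 - 0.17098j ; Δ = 0.00998 + 0.00612j
  [+8]  conj(Y_{8,8})(Ω₁) = 0.00760 + 0.01105j ; Y_{8,8}(Ω₂) = 0.05718 + 0.49594j ; Δ = -0.00504 + 0.00440j
Accumulated sum 0.19468 - 0.00000j; after 4π/(2l+1) scaling, 0.14391 - 0.00000j ⇒ P_8 = 0.143908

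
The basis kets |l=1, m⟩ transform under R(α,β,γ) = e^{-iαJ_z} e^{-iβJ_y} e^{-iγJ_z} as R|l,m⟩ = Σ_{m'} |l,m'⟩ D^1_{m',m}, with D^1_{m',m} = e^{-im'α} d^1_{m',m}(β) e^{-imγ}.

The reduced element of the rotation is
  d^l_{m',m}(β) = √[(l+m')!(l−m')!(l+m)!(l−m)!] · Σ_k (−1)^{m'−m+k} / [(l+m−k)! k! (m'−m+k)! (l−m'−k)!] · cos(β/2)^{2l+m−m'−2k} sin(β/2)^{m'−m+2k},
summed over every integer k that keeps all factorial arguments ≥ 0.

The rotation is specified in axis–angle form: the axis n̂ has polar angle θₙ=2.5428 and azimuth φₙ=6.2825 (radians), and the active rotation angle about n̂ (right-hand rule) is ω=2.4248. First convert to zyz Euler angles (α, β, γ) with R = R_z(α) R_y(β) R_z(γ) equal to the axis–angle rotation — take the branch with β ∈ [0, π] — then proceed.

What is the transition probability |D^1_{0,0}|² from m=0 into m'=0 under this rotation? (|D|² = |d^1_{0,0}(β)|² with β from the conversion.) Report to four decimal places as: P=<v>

Axis–angle → zyz. n̂ = (sinθₙcosφₙ, sinθₙsinφₙ, cosθₙ) = (+0.563645, -0.000386, -0.826017), ω = 2.4248.
R = I cosω + sinω [n̂]ₓ + (1−cosω) n̂n̂ᵀ gives
  R = [-0.196704, +0.542286, -0.816843; -0.543050, -0.753916, -0.369739; -0.816336, +0.370858, +0.442787]
β = atan2(√(R₁₃²+R₂₃²), R₃₃) = 1.112092; α = atan2(R₂₃, R₁₃) mod 2π = 3.566642; γ = atan2(R₃₂, −R₃₁) mod 2π = 0.426420
Split into d^1_{0,0}(β=1.1121) × two z-phases.
Half-angle: c=0.849349, s=0.527832. N=√(1·1·1·1)=1.000000
The bounds max(0,m−m')=0 and min(l+m,l−m')=1 give 2 terms
  k=0: (−1)^0·1.0000/(1)·0.8493^2·0.5278^0 = +0.721394
  k=1: (−1)^1·1.0000/(1)·0.8493^0·0.5278^2 = -0.278606
d^1_{0,0}(1.1121) = +0.721394 -0.278606 = +0.442787
|D^1_{0,0}|² = |d^1_{0,0}(β)|² = (+0.442787)² = 0.196060 (the z-rotation phases have unit modulus)

P=0.1961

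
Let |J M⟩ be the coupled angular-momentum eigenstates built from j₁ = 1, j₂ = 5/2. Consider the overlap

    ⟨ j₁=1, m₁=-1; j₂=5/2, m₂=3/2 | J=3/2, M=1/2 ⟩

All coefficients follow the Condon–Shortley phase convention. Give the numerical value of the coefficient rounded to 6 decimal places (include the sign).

+0.632456  (= +√(2/5))

triangle: 2!·0!·3!/6! = 12/720
(j±m)!: 0!·2!·4!·1!·2!·1! = 96
prefactor² = (2J+1)·Δ·N² = 32/5
  k=2: +1/(2!·0!·0!·2!·0!·1!) = 1/4
Σ = 1/4  ⇒  CG² = 32/5·(1/4)² = 2/5
CG = +√(2/5) = +0.632456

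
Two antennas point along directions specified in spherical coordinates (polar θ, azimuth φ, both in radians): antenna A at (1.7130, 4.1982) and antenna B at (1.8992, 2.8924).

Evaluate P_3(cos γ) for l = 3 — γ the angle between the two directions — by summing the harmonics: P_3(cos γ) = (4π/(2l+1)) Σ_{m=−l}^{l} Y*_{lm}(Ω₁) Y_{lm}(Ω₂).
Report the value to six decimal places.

-0.374996

Summing Y*_{l m}(θ₁,φ₁)·Y_{l m}(θ₂,φ₂) over m ∈ [−3, 3]; prefactor 4π/(2·3+1) = 1.795196:
  m=-3: (0.40456 + 0.01142j) × (-0.25949 - 0.24057j) = -0.10223 - 0.10029j  (running Σ = -0.10223 - 0.10029j)
  m=-2: (0.07327 - 0.12156j) × (-0.25941 - 0.14117j) = -0.03617 + 0.02119j  (running Σ = -0.13840 - 0.07910j)
  m=-1: (0.14154 + 0.25058j) × (0.14226 + 0.03620j) = 0.01106 + 0.04077j  (running Σ = -0.12733 - 0.03832j)
  m=0: (0.15335 + 0.00000j) × (0.29848 + 0.00000j) = 0.04577 + 0.00000j  (running Σ = -0.08156 - 0.03832j)
  m=1: (-0.14154 + 0.25058j) × (-0.14226 + 0.03620j) = 0.01106 - 0.04077j  (running Σ = -0.07049 - 0.07910j)
  m=2: (0.07327 + 0.12156j) × (-0.25941 + 0.14117j) = -0.03617 - 0.02119j  (running Σ = -0.10666 - 0.10029j)
  m=3: (-0.40456 + 0.01142j) × (0.25949 - 0.24057j) = -0.10223 + 0.10029j  (running Σ = -0.20889 + 0.00000j)
Total Σ_m = -0.20889 + 0.00000j. Multiply by 1.795196: -0.37500 + 0.00000j. P_3(cos γ) = -0.374996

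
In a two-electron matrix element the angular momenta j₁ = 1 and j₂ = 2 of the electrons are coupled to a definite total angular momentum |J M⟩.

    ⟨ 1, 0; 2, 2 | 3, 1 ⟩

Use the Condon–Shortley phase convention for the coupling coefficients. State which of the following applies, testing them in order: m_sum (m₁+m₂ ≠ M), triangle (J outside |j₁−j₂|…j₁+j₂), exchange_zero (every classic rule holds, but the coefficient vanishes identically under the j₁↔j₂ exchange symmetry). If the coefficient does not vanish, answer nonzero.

m_sum

m-sum: m₁+m₂ = 0+2 = 2, M = 1  ✗ ⇒ coefficient is 0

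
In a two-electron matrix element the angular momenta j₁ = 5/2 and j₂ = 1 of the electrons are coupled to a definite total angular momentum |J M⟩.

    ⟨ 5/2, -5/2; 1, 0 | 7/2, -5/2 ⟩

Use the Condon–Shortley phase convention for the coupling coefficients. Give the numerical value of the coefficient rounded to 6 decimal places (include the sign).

+√(2/7) ≈ +0.534522

j₁+j₂−J=0  J+j₁−j₂=5  J−j₁+j₂=2  j₁+j₂+J+1=8
(j₁±m₁, j₂±m₂, J±M) = (0,5,1,1,1,6)
P² = 28800/7
sum k=0..0:
  [0] +1/120 = 1/120
S = 1/120
C² = P²·S² = 2/7 ; C = +0.534522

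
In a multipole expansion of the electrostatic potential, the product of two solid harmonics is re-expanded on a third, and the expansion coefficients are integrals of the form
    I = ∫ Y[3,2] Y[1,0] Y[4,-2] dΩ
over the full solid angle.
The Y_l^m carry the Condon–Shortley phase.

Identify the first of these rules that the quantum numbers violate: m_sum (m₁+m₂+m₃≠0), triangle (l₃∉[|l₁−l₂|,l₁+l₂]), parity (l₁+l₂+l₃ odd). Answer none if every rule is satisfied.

none

m₁+m₂+m₃ = 2 + 0 − 2 = 0  ✓
triangle: |3−1|=2 ≤ l₃=4 ≤ 3+1=4  ✓
parity: l₁+l₂+l₃ = 8 is even  ✓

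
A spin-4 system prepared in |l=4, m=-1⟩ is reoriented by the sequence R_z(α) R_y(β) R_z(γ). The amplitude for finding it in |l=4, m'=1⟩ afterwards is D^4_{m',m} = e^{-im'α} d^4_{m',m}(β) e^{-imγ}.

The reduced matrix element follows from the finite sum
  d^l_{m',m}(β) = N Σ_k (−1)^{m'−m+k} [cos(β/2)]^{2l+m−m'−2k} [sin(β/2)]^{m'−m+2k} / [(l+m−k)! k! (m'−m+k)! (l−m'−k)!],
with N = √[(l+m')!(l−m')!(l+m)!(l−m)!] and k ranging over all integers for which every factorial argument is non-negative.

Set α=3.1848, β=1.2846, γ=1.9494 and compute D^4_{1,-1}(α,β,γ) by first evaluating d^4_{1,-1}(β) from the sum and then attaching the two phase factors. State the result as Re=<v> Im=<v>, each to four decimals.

First d^4_{1,-1}(β=1.2846), then the phase factors e^{-i(1)α} and e^{-i(-1)γ}:
c=cos(1.284600/2)=0.800720, s=sin(1.284600/2)=0.599039; N=√[120·6·6·120]=720.000000
k∈{0,1,2,3} keeps every argument non-negative
  k=0: (−1)^2·720.0000/(72)·0.8007^6·0.5990^2 = +0.945789
  k=1: (−1)^3·720.0000/(24)·0.8007^4·0.5990^4 = -1.588048
  k=2: (−1)^4·720.0000/(48)·0.8007^2·0.5990^6 = +0.444408
  k=3: (−1)^5·720.0000/(720)·0.8007^0·0.5990^8 = -0.016582
d^4_{1,-1}(1.2846) = +0.945789 -1.588048 +0.444408 -0.016582 = -0.214433
D = (-0.999067+0.043194i)·(-0.214433)·(-0.369623+0.929182i) = -0.070579+0.202485i

Re=-0.0706 Im=0.2025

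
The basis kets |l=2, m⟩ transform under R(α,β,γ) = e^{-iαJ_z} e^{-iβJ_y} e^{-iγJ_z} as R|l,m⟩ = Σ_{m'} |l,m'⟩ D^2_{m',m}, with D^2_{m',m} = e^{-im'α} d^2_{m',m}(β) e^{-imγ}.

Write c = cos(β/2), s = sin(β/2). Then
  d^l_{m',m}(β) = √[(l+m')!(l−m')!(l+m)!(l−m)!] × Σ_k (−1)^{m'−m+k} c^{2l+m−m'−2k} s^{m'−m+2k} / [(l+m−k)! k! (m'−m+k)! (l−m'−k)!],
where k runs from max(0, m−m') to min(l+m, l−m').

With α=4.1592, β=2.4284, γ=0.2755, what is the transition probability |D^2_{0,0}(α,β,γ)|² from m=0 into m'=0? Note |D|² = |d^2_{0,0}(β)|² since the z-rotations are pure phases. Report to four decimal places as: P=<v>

D^2_{0,0}(4.1592,2.4284,0.2755) = e^{-i·0·4.1592}·d^2_{0,0}(2.4284)·e^{-i·0·0.2755}. Compute d first:
Half-angle: c=0.349087, s=0.937090. N=√(2·2·2·2)=4.000000
k: max(0,(0)−(0))=0 … min(2+(0),2−(0))=2
  k=0: (−1)^0·4.0000/(4)·0.3491^4·0.9371^0 = +0.014850
  k=1: (−1)^1·4.0000/(1)·0.3491^2·0.9371^2 = -0.428045
  k=2: (−1)^2·4.0000/(4)·0.3491^0·0.9371^4 = +0.771127
d^2_{0,0}(2.4284) = +0.014850 -0.428045 +0.771127 = +0.357932
|D^2_{0,0}|² = |d^2_{0,0}(β)|² = (+0.357932)² = 0.128115 (the z-rotation phases have unit modulus)

P=0.1281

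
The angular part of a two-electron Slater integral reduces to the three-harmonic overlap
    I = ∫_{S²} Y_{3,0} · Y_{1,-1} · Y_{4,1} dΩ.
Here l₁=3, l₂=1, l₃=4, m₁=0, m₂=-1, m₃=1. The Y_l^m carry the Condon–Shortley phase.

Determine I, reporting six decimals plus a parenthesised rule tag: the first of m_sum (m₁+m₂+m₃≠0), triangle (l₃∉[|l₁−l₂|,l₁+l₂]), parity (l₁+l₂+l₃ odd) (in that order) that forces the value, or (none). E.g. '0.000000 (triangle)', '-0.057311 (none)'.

-0.194664 (none)

Checks pass: Σm=0; 8 even; l₃=4∈[2,4].
(2·3+1)(2·1+1)(2·4+1) = 189
Δ: 0! 6! 2! / 9! → 1/252
sum: t=0:+1/36 = 1/36
3j²(3 1 4; 0 0 0) = Δ·Π!·Σ² = 4/63  (sign +1)
sum: t=0:+1/72 = 1/72
3j²(3 1 4; 0 -1 1) = Δ·Π!·Σ² = 5/126  (sign -1)
combine: 4πI² = 189·4/63·5/126 = 10/21
take √, sign -1: I = -0.19466390
No selection rule forces the value: the integral is nonzero (none).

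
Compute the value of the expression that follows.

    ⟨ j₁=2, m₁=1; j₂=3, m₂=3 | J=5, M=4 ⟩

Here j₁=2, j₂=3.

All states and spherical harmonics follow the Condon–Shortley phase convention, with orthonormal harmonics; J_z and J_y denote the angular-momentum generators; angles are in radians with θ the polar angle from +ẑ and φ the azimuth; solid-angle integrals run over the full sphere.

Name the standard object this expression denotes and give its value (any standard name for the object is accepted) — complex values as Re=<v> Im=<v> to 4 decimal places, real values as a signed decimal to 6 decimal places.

Clebsch–Gordan coefficient, +√(2/5) ≈ +0.632456

This is a Clebsch–Gordan (vector-coupling) coefficient.
j₁+j₂−J=0  J+j₁−j₂=4  J−j₁+j₂=6  j₁+j₂+J+1=11
(j₁±m₁, j₂±m₂, J±M) = (3,1,6,0,9,1)
P² = 7464960
sum k=0..0:
  [0] +1/4320 = 1/4320
S = 1/4320
C² = P²·S² = 2/5 ; C = +0.632456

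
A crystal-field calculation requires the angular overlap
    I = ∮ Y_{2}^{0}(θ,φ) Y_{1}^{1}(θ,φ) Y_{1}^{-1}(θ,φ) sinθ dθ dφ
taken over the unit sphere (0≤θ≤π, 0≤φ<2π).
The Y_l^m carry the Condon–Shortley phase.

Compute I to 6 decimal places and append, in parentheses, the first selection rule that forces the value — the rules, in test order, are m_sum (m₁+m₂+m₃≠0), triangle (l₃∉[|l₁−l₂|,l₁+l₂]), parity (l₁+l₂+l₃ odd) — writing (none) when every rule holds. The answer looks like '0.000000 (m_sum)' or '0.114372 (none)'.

0.126157 (none)

Rules hold: Σm=0, L=4 even, 1≤1≤3.
N = 5·3·3 = 45
Δ = 2!·2!·0!/5! = 1/30
Racah Σ t=1..1: t=1:−1/1 = -1/1
⇒ 3j(2 1 1; 0 0 0)² = 2/15, sgn +1
Racah Σ t=2..2: t=2:+1/4 = 1/4
⇒ 3j(2 1 1; 0 1 -1)² = 1/30, sgn +1
4πI² = N·(3j₀)²·(3jₘ)² = 1/5
I = +1·√(0.2/4π) = 0.12615663
No selection rule forces the value: the integral is nonzero (none).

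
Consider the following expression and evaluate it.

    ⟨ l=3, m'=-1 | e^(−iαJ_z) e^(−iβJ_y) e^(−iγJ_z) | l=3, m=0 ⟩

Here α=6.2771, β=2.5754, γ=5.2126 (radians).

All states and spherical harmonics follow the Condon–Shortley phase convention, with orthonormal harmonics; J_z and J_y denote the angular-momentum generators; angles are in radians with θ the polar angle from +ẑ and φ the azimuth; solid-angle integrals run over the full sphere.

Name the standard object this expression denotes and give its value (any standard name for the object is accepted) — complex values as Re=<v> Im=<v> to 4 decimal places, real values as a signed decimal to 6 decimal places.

This is a Wigner D-matrix element — the rotation-matrix element ⟨l m'| R(α,β,γ) |l m⟩ in the angular-momentum basis.
Split into d^3_{-1,0}(β=2.5754) × two z-phases.
Half-angle: c=0.279330, s=0.960195. N=√(2·24·6·6)=41.569219
k∈{1,2,3} keeps every argument non-negative
  k=1: (−1)^0·41.5692/(12)·0.2793^5·0.9602^1 = +0.005656
  k=2: (−1)^1·41.5692/(4)·0.2793^3·0.9602^3 = -0.200513
  k=3: (−1)^2·41.5692/(12)·0.2793^1·0.9602^5 = +0.789779
d^3_{-1,0}(2.5754) = +0.005656 -0.200513 +0.789779 = +0.594922
Attach z-rotation phases: D = e^{-i(-1)(6.2771)}·(+0.594922)·e^{-i(0)(5.2126)} = +0.594911-0.003620i

Wigner D-matrix element, Re=0.5949 Im=-0.0036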